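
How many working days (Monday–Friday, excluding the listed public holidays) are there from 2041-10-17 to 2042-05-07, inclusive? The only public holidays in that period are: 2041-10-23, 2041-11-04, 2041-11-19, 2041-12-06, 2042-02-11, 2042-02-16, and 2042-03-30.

140 working days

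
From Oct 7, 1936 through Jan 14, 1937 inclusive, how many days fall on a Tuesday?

Oct 7, 1936 is a Wednesday.
That's 100 days from start to end, counting both.
100 = 7 × 14 + 2, so there are 14 full weeks plus 2 extra days.
Each full week contributes one Tuesday: 14 so far.
The 2 extra days are Wed, Thu — none qualify.
Total: 14 + 0 = 14.

14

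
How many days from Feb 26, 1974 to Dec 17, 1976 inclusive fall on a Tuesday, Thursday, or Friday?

441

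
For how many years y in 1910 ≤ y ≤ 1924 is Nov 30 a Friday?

2

Day of week of November 30 in each year:
1910: Wed, 1911: Thu, 1912: Sat, 1913: Sun, 1914: Mon, 1915: Tue, 1916: Thu, 1917: Fri ✓, 1918: Sat, 1919: Sun, 1920: Tue, 1921: Wed, 1922: Thu, 1923: Fri ✓, 1924: Sun
Fridays: 1917, 1923.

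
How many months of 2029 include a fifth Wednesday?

4

A month has five Wednesdays exactly when Wednesday falls within its first (length − 28) days.
Jan: 31 days, starts Mon → 5 of Mon, Tue, Wed ✓
Feb: 28 days, starts Thu → 5 of (none)
Mar: 31 days, starts Thu → 5 of Thu, Fri, Sat
Apr: 30 days, starts Sun → 5 of Sun, Mon
May: 31 days, starts Tue → 5 of Tue, Wed, Thu ✓
Jun: 30 days, starts Fri → 5 of Fri, Sat
Jul: 31 days, starts Sun → 5 of Sun, Mon, Tue
Aug: 31 days, starts Wed → 5 of Wed, Thu, Fri ✓
Sep: 30 days, starts Sat → 5 of Sat, Sun
Oct: 31 days, starts Mon → 5 of Mon, Tue, Wed ✓
Nov: 30 days, starts Thu → 5 of Thu, Fri
Dec: 31 days, starts Sat → 5 of Sat, Sun, Mon
Months with five Wednesdays: Jan, May, Aug, Oct.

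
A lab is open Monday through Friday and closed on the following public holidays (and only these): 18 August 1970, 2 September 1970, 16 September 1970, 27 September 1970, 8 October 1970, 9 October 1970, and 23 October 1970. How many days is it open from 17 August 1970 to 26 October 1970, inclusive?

17 August 1970 is a Monday.
From 17 August 1970 to 26 October 1970 is 71 days inclusive.
71 = 7 × 10 + 1, so there are 10 full weeks plus 1 extra day.
Each full week contributes 5 weekdays (Mon–Fri): 10 × 5 = 50.
The 1 extra day is Mon — 1 of them qualifies.
Total: 50 + 1 = 51.
Holidays: 18 August 1970 (Tue); 2 September 1970 (Wed); 16 September 1970 (Wed); 27 September 1970 (Sun); 8 October 1970 (Thu); 9 October 1970 (Fri); 23 October 1970 (Fri).
6 of the 7 holidays fall on weekdays; the rest are weekends and were already excluded.
Business days: 51 − 6 = 45.

45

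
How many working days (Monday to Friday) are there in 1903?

261

Jan 1, 1903 is a Thursday.
From Jan 1, 1903 to Dec 31, 1903 is 365 days inclusive.
365 = 7 × 52 + 1, so there are 52 full weeks plus 1 extra day.
Each full week contributes 5 weekdays (Mon–Fri): 52 × 5 = 260.
The 1 extra day is Thursday — 1 of them qualifies.
Total: 260 + 1 = 261.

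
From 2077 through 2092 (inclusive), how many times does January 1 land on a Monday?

3

Day of week of January 1 in each year:
2077: Fri, 2078: Sat, 2079: Sun, 2080: Mon ✓, 2081: Wed, 2082: Thu, 2083: Fri, 2084: Sat, 2085: Mon ✓, 2086: Tue, 2087: Wed, 2088: Thu, 2089: Sat, 2090: Sun, 2091: Mon ✓, 2092: Tue
Mondays: 2080, 2085, 2091.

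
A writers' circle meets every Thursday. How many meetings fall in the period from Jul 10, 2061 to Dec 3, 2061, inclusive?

21

Jul 10, 2061 is a Sunday.
That's 147 days from start to end, counting both.
147 = 7 × 21, so the span is exactly 21 full weeks.
Each full week contributes one Thursday: 21 so far.
Total: 21.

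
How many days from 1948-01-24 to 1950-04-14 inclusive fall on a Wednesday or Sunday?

232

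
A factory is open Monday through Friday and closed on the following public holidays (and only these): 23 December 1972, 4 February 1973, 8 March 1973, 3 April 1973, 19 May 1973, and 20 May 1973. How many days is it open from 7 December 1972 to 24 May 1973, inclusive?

7 December 1972 is a Thursday.
From 7 December 1972 to 24 May 1973 is 169 days inclusive.
169 = 7 × 24 + 1, so there are 24 full weeks plus 1 extra day.
Each full week contributes 5 weekdays (Mon–Fri): 24 × 5 = 120.
The 1 extra day is Thursday — 1 of them qualifies.
Total: 120 + 1 = 121.
Holidays: 23 December 1972 (Sat); 4 February 1973 (Sun); 8 March 1973 (Thu); 3 April 1973 (Tue); 19 May 1973 (Sat); 20 May 1973 (Sun).
2 of the 6 holidays fall on weekdays; the rest are weekends and were already excluded.
Business days: 121 − 2 = 119.

119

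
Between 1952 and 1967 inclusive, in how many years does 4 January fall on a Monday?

Day of week of January 4 in each year:
1952: Fri, 1953: Sun, 1954: Mon ✓, 1955: Tue, 1956: Wed, 1957: Fri, 1958: Sat, 1959: Sun, 1960: Mon ✓, 1961: Wed, 1962: Thu, 1963: Fri, 1964: Sat, 1965: Mon ✓, 1966: Tue, 1967: Wed
Mondays: 1954, 1960, 1965.

3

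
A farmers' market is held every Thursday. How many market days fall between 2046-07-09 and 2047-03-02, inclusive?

2046-07-09 is a Monday.
From 2046-07-09 to 2047-03-02 is 237 days inclusive.
237 = 7 × 33 + 6, so there are 33 full weeks plus 6 extra days.
Each full week contributes one Thursday: 33 so far.
The 6 extra days are Monday, Tuesday, Wednesday, Thursday, Friday, Saturday — 1 of them qualifies.
Total: 33 + 1 = 34.

34 Thursdays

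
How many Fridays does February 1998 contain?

4

1 February 1998 is a Sunday.
That's 28 days from start to end, counting both.
28 = 7 × 4, so the span is exactly 4 full weeks.
Each full week contributes one Friday: 4 so far.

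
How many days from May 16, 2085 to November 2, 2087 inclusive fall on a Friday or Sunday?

258

May 16, 2085 is a Wednesday.
That's 901 days from start to end, counting both.
901 = 7 × 128 + 5, so there are 128 full weeks plus 5 extra days.
Each full week contributes 2 days from the set (Fri, Sun): 128 × 2 = 256.
The 5 extra days are Wednesday, Thursday, Friday, Saturday, Sunday — 2 of them qualify.
Total: 256 + 2 = 258.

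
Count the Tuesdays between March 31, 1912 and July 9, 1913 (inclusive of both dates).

67 Tuesdays

March 31, 1912 is a Sunday.
That's 466 days from start to end, counting both.
466 = 7 × 66 + 4, so there are 66 full weeks plus 4 extra days.
Each full week contributes one Tuesday: 66 so far.
The 4 extra days are Sunday, Monday, Tuesday, Wednesday — 1 of them qualifies.
Total: 66 + 1 = 67.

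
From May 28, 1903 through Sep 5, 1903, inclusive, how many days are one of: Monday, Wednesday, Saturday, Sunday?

May 28, 1903 is a Thursday.
That's 101 days from start to end, counting both.
101 = 7 × 14 + 3, so there are 14 full weeks plus 3 extra days.
Each full week contributes 4 days from the set (Mon, Wed, Sat, Sun): 14 × 4 = 56.
The 3 extra days are Thursday, Friday, Saturday — 1 of them qualifies.
Total: 56 + 1 = 57.

57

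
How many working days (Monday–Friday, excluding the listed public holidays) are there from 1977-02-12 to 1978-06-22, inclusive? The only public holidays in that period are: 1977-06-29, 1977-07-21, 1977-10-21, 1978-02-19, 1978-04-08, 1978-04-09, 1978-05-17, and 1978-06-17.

1977-02-12 is a Saturday.
From 1977-02-12 to 1978-06-22 is 496 days inclusive.
496 = 7 × 70 + 6, so there are 70 full weeks plus 6 extra days.
Each full week contributes 5 weekdays (Mon–Fri): 70 × 5 = 350.
The 6 extra days are Saturday, Sunday, Monday, Tuesday, Wednesday, Thursday — 4 of them qualify.
Total: 350 + 4 = 354.
Holidays: 1977-06-29 (Wed); 1977-07-21 (Thu); 1977-10-21 (Fri); 1978-02-19 (Sun); 1978-04-08 (Sat); 1978-04-09 (Sun); 1978-05-17 (Wed); 1978-06-17 (Sat).
4 of the 8 holidays fall on weekdays; the rest are weekends and were already excluded.
Business days: 354 − 4 = 350.

350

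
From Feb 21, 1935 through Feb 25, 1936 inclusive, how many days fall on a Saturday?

53

Feb 21, 1935 is a Thursday.
The range spans 370 days (inclusive of both endpoints).
370 = 7 × 52 + 6, so there are 52 full weeks plus 6 extra days.
Each full week contributes one Saturday: 52 so far.
The 6 extra days are Thu, Fri, Sat, Sun, Mon, Tue — 1 of them qualifies.
Total: 52 + 1 = 53.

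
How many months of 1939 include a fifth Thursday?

4

A month has five Thursdays exactly when Thursday falls within its first (length − 28) days.
Jan: 31 days, starts Sun → 5 of Sun, Mon, Tue
Feb: 28 days, starts Wed → 5 of (none)
Mar: 31 days, starts Wed → 5 of Wed, Thu, Fri ✓
Apr: 30 days, starts Sat → 5 of Sat, Sun
May: 31 days, starts Mon → 5 of Mon, Tue, Wed
Jun: 30 days, starts Thu → 5 of Thu, Fri ✓
Jul: 31 days, starts Sat → 5 of Sat, Sun, Mon
Aug: 31 days, starts Tue → 5 of Tue, Wed, Thu ✓
Sep: 30 days, starts Fri → 5 of Fri, Sat
Oct: 31 days, starts Sun → 5 of Sun, Mon, Tue
Nov: 30 days, starts Wed → 5 of Wed, Thu ✓
Dec: 31 days, starts Fri → 5 of Fri, Sat, Sun
Months with five Thursdays: Mar, Jun, Aug, Nov.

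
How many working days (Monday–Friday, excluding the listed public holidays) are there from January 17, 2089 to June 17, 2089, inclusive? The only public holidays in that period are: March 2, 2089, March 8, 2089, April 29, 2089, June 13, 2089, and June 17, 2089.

January 17, 2089 is a Monday.
From January 17, 2089 to June 17, 2089 is 152 days inclusive.
152 = 7 × 21 + 5, so there are 21 full weeks plus 5 extra days.
Each full week contributes 5 weekdays (Mon–Fri): 21 × 5 = 105.
The 5 extra days are Mon, Tue, Wed, Thu, Fri — 5 of them qualify.
Total: 105 + 5 = 110.
Holidays: March 2, 2089 (Wed); March 8, 2089 (Tue); April 29, 2089 (Fri); June 13, 2089 (Mon); June 17, 2089 (Fri).
All 5 holidays fall on weekdays, so subtract 5.
Business days: 110 − 5 = 105.

105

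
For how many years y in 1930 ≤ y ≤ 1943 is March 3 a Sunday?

Day of week of March 3 in each year:
1930: Mon, 1931: Tue, 1932: Thu, 1933: Fri, 1934: Sat, 1935: Sun ✓, 1936: Tue, 1937: Wed, 1938: Thu, 1939: Fri, 1940: Sun ✓, 1941: Mon, 1942: Tue, 1943: Wed
Sundays: 1935, 1940.

2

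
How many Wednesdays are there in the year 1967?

1967-01-01 is a Sunday.
That's 365 days from start to end, counting both.
365 = 7 × 52 + 1, so there are 52 full weeks plus 1 extra day.
Each full week contributes one Wednesday: 52 so far.
The 1 extra day is Sun — none qualify.
Total: 52 + 0 = 52.

52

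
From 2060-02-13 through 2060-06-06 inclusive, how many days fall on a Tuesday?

2060-02-13 is a Friday.
From 2060-02-13 to 2060-06-06 is 115 days inclusive.
115 = 7 × 16 + 3, so there are 16 full weeks plus 3 extra days.
Each full week contributes one Tuesday: 16 so far.
The 3 extra days are Fri, Sat, Sun — none qualify.
Total: 16 + 0 = 16.

16 Tuesdays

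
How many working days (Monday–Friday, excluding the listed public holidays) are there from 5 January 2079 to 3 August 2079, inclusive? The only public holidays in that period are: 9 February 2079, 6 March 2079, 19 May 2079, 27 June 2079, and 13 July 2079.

146

5 January 2079 is a Thursday.
From 5 January 2079 to 3 August 2079 is 211 days inclusive.
211 = 7 × 30 + 1, so there are 30 full weeks plus 1 extra day.
Each full week contributes 5 weekdays (Mon–Fri): 30 × 5 = 150.
The 1 extra day is Thursday — 1 of them qualifies.
Total: 150 + 1 = 151.
Holidays: 9 February 2079 (Thu); 6 March 2079 (Mon); 19 May 2079 (Fri); 27 June 2079 (Tue); 13 July 2079 (Thu).
All 5 holidays fall on weekdays, so subtract 5.
Business days: 151 − 5 = 146.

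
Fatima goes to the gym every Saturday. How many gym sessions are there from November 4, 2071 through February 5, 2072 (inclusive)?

13

November 4, 2071 is a Wednesday.
From November 4, 2071 to February 5, 2072 is 94 days inclusive.
94 = 7 × 13 + 3, so there are 13 full weeks plus 3 extra days.
Each full week contributes one Saturday: 13 so far.
The 3 extra days are Wednesday, Thursday, Friday — none qualify.
Total: 13 + 0 = 13.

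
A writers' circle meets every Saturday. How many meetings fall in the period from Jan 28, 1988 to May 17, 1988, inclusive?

16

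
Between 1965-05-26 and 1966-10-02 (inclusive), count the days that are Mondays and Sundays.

141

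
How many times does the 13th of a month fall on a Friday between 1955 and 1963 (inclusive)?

Friday-the-13ths by year:
1955: May
1956: Jan, Apr, Jul
1957: Sep, Dec
1958: Jun
1959: Feb, Mar, Nov
1960: May
1961: Jan, Oct
1962: Apr, Jul
1963: Sep, Dec

17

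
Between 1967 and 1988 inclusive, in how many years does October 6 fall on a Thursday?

3

Day of week of October 6 in each year:
1967: Fri, 1968: Sun, 1969: Mon, 1970: Tue, 1971: Wed, 1972: Fri, 1973: Sat, 1974: Sun, 1975: Mon, 1976: Wed, 1977: Thu ✓, 1978: Fri, 1979: Sat, 1980: Mon, 1981: Tue, 1982: Wed, 1983: Thu ✓, 1984: Sat, 1985: Sun, 1986: Mon, 1987: Tue, 1988: Thu ✓
Thursdays: 1977, 1983, 1988.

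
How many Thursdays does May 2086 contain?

May 1, 2086 is a Wednesday.
That's 31 days from start to end, counting both.
31 = 7 × 4 + 3, so there are 4 full weeks plus 3 extra days.
Each full week contributes one Thursday: 4 so far.
The 3 extra days are Wed, Thu, Fri — 1 of them qualifies.
Total: 4 + 1 = 5.

5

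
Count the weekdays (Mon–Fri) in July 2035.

22 weekdays

1 July 2035 is a Sunday.
From 1 July 2035 to 31 July 2035 is 31 days inclusive.
31 = 7 × 4 + 3, so there are 4 full weeks plus 3 extra days.
Each full week contributes 5 weekdays (Mon–Fri): 4 × 5 = 20.
The 3 extra days are Sunday, Monday, Tuesday — 2 of them qualify.
Total: 20 + 2 = 22.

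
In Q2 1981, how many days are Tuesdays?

Apr 1, 1981 is a Wednesday.
From Apr 1, 1981 to Jun 30, 1981 is 91 days inclusive.
91 = 7 × 13, so the span is exactly 13 full weeks.
Each full week contributes one Tuesday: 13 so far.
Total: 13.

13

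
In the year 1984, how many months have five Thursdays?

4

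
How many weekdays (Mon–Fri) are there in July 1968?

1 July 1968 is a Monday.
That's 31 days from start to end, counting both.
31 = 7 × 4 + 3, so there are 4 full weeks plus 3 extra days.
Each full week contributes 5 weekdays (Mon–Fri): 4 × 5 = 20.
The 3 extra days are Monday, Tuesday, Wednesday — 3 of them qualify.
Total: 20 + 3 = 23.

23 weekdays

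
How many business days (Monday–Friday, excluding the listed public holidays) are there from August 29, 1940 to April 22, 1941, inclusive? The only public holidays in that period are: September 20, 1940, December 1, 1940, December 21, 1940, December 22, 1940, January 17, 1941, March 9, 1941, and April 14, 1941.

166 business days

August 29, 1940 is a Thursday.
From August 29, 1940 to April 22, 1941 is 237 days inclusive.
237 = 7 × 33 + 6, so there are 33 full weeks plus 6 extra days.
Each full week contributes 5 weekdays (Mon–Fri): 33 × 5 = 165.
The 6 extra days are Thu, Fri, Sat, Sun, Mon, Tue — 4 of them qualify.
Total: 165 + 4 = 169.
Holidays: September 20, 1940 (Fri); December 1, 1940 (Sun); December 21, 1940 (Sat); December 22, 1940 (Sun); January 17, 1941 (Fri); March 9, 1941 (Sun); April 14, 1941 (Mon).
3 of the 7 holidays fall on weekdays; the rest are weekends and were already excluded.
Business days: 169 − 3 = 166.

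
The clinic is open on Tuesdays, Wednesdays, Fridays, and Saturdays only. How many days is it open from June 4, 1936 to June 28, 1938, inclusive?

June 4, 1936 is a Thursday.
That's 755 days from start to end, counting both.
755 = 7 × 107 + 6, so there are 107 full weeks plus 6 extra days.
Each full week contributes 4 days from the set (Tue, Wed, Fri, Sat): 107 × 4 = 428.
The 6 extra days are Thursday, Friday, Saturday, Sunday, Monday, Tuesday — 3 of them qualify.
Total: 428 + 3 = 431.

431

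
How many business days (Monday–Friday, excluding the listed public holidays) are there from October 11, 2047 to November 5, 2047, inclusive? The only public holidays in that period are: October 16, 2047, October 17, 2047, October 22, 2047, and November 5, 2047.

14 business days

October 11, 2047 is a Friday.
That's 26 days from start to end, counting both.
26 = 7 × 3 + 5, so there are 3 full weeks plus 5 extra days.
Each full week contributes 5 weekdays (Mon–Fri): 3 × 5 = 15.
The 5 extra days are Friday, Saturday, Sunday, Monday, Tuesday — 3 of them qualify.
Total: 15 + 3 = 18.
Holidays: October 16, 2047 (Wed); October 17, 2047 (Thu); October 22, 2047 (Tue); November 5, 2047 (Tue).
All 4 holidays fall on weekdays, so subtract 4.
Business days: 18 − 4 = 14.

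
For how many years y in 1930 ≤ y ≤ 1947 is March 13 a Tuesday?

2

Day of week of March 13 in each year:
1930: Thu, 1931: Fri, 1932: Sun, 1933: Mon, 1934: Tue ✓, 1935: Wed, 1936: Fri, 1937: Sat, 1938: Sun, 1939: Mon, 1940: Wed, 1941: Thu, 1942: Fri, 1943: Sat, 1944: Mon, 1945: Tue ✓, 1946: Wed, 1947: Thu
Tuesdays: 1934, 1945.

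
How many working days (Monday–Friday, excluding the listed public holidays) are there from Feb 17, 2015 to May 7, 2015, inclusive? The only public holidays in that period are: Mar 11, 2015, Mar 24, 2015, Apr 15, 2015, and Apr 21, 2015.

Feb 17, 2015 is a Tuesday.
The range spans 80 days (inclusive of both endpoints).
80 = 7 × 11 + 3, so there are 11 full weeks plus 3 extra days.
Each full week contributes 5 weekdays (Mon–Fri): 11 × 5 = 55.
The 3 extra days are Tuesday, Wednesday, Thursday — 3 of them qualify.
Total: 55 + 3 = 58.
Holidays: Mar 11, 2015 (Wed); Mar 24, 2015 (Tue); Apr 15, 2015 (Wed); Apr 21, 2015 (Tue).
All 4 holidays fall on weekdays, so subtract 4.
Business days: 58 − 4 = 54.

54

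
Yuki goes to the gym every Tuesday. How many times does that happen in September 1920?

Sep 1, 1920 is a Wednesday.
The range spans 30 days (inclusive of both endpoints).
30 = 7 × 4 + 2, so there are 4 full weeks plus 2 extra days.
Each full week contributes one Tuesday: 4 so far.
The 2 extra days are Wed, Thu — none qualify.
Total: 4 + 0 = 4.

4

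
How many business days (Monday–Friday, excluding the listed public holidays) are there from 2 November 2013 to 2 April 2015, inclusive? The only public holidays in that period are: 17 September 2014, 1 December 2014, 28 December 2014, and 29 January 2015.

2 November 2013 is a Saturday.
From 2 November 2013 to 2 April 2015 is 517 days inclusive.
517 = 7 × 73 + 6, so there are 73 full weeks plus 6 extra days.
Each full week contributes 5 weekdays (Mon–Fri): 73 × 5 = 365.
The 6 extra days are Saturday, Sunday, Monday, Tuesday, Wednesday, Thursday — 4 of them qualify.
Total: 365 + 4 = 369.
Holidays: 17 September 2014 (Wed); 1 December 2014 (Mon); 28 December 2014 (Sun); 29 January 2015 (Thu).
3 of the 4 holidays fall on weekdays; the rest are weekends and were already excluded.
Business days: 369 − 3 = 366.

366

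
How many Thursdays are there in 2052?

52

1 January 2052 is a Monday.
From 1 January 2052 to 31 December 2052 is 366 days inclusive.
366 = 7 × 52 + 2, so there are 52 full weeks plus 2 extra days.
Each full week contributes one Thursday: 52 so far.
The 2 extra days are Mon, Tue — none qualify.
Total: 52 + 0 = 52.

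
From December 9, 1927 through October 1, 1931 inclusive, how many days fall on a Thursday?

December 9, 1927 is a Friday.
From December 9, 1927 to October 1, 1931 is 1393 days inclusive.
1393 = 7 × 199, so the span is exactly 199 full weeks.
Each full week contributes one Thursday: 199 so far.
Total: 199.

199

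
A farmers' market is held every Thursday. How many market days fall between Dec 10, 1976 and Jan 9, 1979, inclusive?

108

Dec 10, 1976 is a Friday.
The range spans 761 days (inclusive of both endpoints).
761 = 7 × 108 + 5, so there are 108 full weeks plus 5 extra days.
Each full week contributes one Thursday: 108 so far.
The 5 extra days are Fri, Sat, Sun, Mon, Tue — none qualify.
Total: 108 + 0 = 108.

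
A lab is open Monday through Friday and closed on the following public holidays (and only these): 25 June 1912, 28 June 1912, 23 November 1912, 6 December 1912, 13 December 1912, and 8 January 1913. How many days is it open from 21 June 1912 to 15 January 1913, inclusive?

21 June 1912 is a Friday.
The range spans 209 days (inclusive of both endpoints).
209 = 7 × 29 + 6, so there are 29 full weeks plus 6 extra days.
Each full week contributes 5 weekdays (Mon–Fri): 29 × 5 = 145.
The 6 extra days are Friday, Saturday, Sunday, Monday, Tuesday, Wednesday — 4 of them qualify.
Total: 145 + 4 = 149.
Holidays: 25 June 1912 (Tue); 28 June 1912 (Fri); 23 November 1912 (Sat); 6 December 1912 (Fri); 13 December 1912 (Fri); 8 January 1913 (Wed).
5 of the 6 holidays fall on weekdays; the rest are weekends and were already excluded.
Business days: 149 − 5 = 144.

144 working days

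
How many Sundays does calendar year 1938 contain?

52

1938-01-01 is a Saturday.
That's 365 days from start to end, counting both.
365 = 7 × 52 + 1, so there are 52 full weeks plus 1 extra day.
Each full week contributes one Sunday: 52 so far.
The 1 extra day is Saturday — none qualify.
Total: 52 + 0 = 52.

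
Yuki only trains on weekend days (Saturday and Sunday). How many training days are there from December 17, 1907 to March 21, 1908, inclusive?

December 17, 1907 is a Tuesday.
From December 17, 1907 to March 21, 1908 is 96 days inclusive.
96 = 7 × 13 + 5, so there are 13 full weeks plus 5 extra days.
Each full week contributes 2 weekend days (Sat, Sun): 13 × 2 = 26.
The 5 extra days are Tue, Wed, Thu, Fri, Sat — 1 of them qualifies.
Total: 26 + 1 = 27.

27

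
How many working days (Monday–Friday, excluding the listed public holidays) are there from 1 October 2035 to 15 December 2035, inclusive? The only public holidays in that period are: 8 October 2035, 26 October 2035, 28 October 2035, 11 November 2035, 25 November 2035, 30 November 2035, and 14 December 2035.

1 October 2035 is a Monday.
The range spans 76 days (inclusive of both endpoints).
76 = 7 × 10 + 6, so there are 10 full weeks plus 6 extra days.
Each full week contributes 5 weekdays (Mon–Fri): 10 × 5 = 50.
The 6 extra days are Monday, Tuesday, Wednesday, Thursday, Friday, Saturday — 5 of them qualify.
Total: 50 + 5 = 55.
Holidays: 8 October 2035 (Mon); 26 October 2035 (Fri); 28 October 2035 (Sun); 11 November 2035 (Sun); 25 November 2035 (Sun); 30 November 2035 (Fri); 14 December 2035 (Fri).
4 of the 7 holidays fall on weekdays; the rest are weekends and were already excluded.
Business days: 55 − 4 = 51.

51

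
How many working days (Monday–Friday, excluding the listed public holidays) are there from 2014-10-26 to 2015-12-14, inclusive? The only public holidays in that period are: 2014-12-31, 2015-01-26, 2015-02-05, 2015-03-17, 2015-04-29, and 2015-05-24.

291

2014-10-26 is a Sunday.
That's 415 days from start to end, counting both.
415 = 7 × 59 + 2, so there are 59 full weeks plus 2 extra days.
Each full week contributes 5 weekdays (Mon–Fri): 59 × 5 = 295.
The 2 extra days are Sun, Mon — 1 of them qualifies.
Total: 295 + 1 = 296.
Holidays: 2014-12-31 (Wed); 2015-01-26 (Mon); 2015-02-05 (Thu); 2015-03-17 (Tue); 2015-04-29 (Wed); 2015-05-24 (Sun).
5 of the 6 holidays fall on weekdays; the rest are weekends and were already excluded.
Business days: 296 − 5 = 291.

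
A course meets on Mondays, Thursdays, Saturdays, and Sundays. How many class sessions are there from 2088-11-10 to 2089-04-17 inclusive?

2088-11-10 is a Wednesday.
That's 159 days from start to end, counting both.
159 = 7 × 22 + 5, so there are 22 full weeks plus 5 extra days.
Each full week contributes 4 days from the set (Mon, Thu, Sat, Sun): 22 × 4 = 88.
The 5 extra days are Wed, Thu, Fri, Sat, Sun — 3 of them qualify.
Total: 88 + 3 = 91.

91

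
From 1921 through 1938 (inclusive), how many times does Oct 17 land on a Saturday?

Day of week of October 17 in each year:
1921: Mon, 1922: Tue, 1923: Wed, 1924: Fri, 1925: Sat ✓, 1926: Sun, 1927: Mon, 1928: Wed, 1929: Thu, 1930: Fri, 1931: Sat ✓, 1932: Mon, 1933: Tue, 1934: Wed, 1935: Thu, 1936: Sat ✓, 1937: Sun, 1938: Mon
Saturdays: 1925, 1931, 1936.

3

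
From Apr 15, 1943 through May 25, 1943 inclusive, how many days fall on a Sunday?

Apr 15, 1943 is a Thursday.
The range spans 41 days (inclusive of both endpoints).
41 = 7 × 5 + 6, so there are 5 full weeks plus 6 extra days.
Each full week contributes one Sunday: 5 so far.
The 6 extra days are Thursday, Friday, Saturday, Sunday, Monday, Tuesday — 1 of them qualifies.
Total: 5 + 1 = 6.

6 Sundays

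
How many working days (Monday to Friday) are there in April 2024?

22 weekdays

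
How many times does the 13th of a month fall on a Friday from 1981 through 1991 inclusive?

Friday-the-13ths by year:
1981: Feb, Mar, Nov
1982: Aug
1983: May
1984: Jan, Apr, Jul
1985: Sep, Dec
1986: Jun
1987: Feb, Mar, Nov
1988: May
1989: Jan, Oct
1990: Apr, Jul
1991: Sep, Dec

21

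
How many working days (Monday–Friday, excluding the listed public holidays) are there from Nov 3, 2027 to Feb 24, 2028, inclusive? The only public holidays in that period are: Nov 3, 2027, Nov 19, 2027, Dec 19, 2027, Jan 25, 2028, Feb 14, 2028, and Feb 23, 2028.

Nov 3, 2027 is a Wednesday.
That's 114 days from start to end, counting both.
114 = 7 × 16 + 2, so there are 16 full weeks plus 2 extra days.
Each full week contributes 5 weekdays (Mon–Fri): 16 × 5 = 80.
The 2 extra days are Wednesday, Thursday — 2 of them qualify.
Total: 80 + 2 = 82.
Holidays: Nov 3, 2027 (Wed); Nov 19, 2027 (Fri); Dec 19, 2027 (Sun); Jan 25, 2028 (Tue); Feb 14, 2028 (Mon); Feb 23, 2028 (Wed).
5 of the 6 holidays fall on weekdays; the rest are weekends and were already excluded.
Business days: 82 − 5 = 77.

77 working days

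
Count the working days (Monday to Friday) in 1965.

261

January 1, 1965 is a Friday.
That's 365 days from start to end, counting both.
365 = 7 × 52 + 1, so there are 52 full weeks plus 1 extra day.
Each full week contributes 5 weekdays (Mon–Fri): 52 × 5 = 260.
The 1 extra day is Friday — 1 of them qualifies.
Total: 260 + 1 = 261.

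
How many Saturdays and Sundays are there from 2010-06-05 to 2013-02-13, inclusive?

2010-06-05 is a Saturday.
From 2010-06-05 to 2013-02-13 is 985 days inclusive.
985 = 7 × 140 + 5, so there are 140 full weeks plus 5 extra days.
Each full week contributes 2 weekend days (Sat, Sun): 140 × 2 = 280.
The 5 extra days are Saturday, Sunday, Monday, Tuesday, Wednesday — 2 of them qualify.
Total: 280 + 2 = 282.

282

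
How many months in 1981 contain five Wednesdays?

A month has five Wednesdays exactly when Wednesday falls within its first (length − 28) days.
Jan: 31 days, starts Thu → 5 of Thu, Fri, Sat
Feb: 28 days, starts Sun → 5 of (none)
Mar: 31 days, starts Sun → 5 of Sun, Mon, Tue
Apr: 30 days, starts Wed → 5 of Wed, Thu ✓
May: 31 days, starts Fri → 5 of Fri, Sat, Sun
Jun: 30 days, starts Mon → 5 of Mon, Tue
Jul: 31 days, starts Wed → 5 of Wed, Thu, Fri ✓
Aug: 31 days, starts Sat → 5 of Sat, Sun, Mon
Sep: 30 days, starts Tue → 5 of Tue, Wed ✓
Oct: 31 days, starts Thu → 5 of Thu, Fri, Sat
Nov: 30 days, starts Sun → 5 of Sun, Mon
Dec: 31 days, starts Tue → 5 of Tue, Wed, Thu ✓
Months with five Wednesdays: Apr, Jul, Sep, Dec.

4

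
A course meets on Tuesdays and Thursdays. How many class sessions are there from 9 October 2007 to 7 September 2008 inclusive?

96

9 October 2007 is a Tuesday.
That's 335 days from start to end, counting both.
335 = 7 × 47 + 6, so there are 47 full weeks plus 6 extra days.
Each full week contributes 2 days from the set (Tue, Thu): 47 × 2 = 94.
The 6 extra days are Tue, Wed, Thu, Fri, Sat, Sun — 2 of them qualify.
Total: 94 + 2 = 96.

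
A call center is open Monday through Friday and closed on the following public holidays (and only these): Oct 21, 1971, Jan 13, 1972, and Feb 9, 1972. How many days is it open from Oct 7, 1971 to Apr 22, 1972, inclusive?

139 working days

Oct 7, 1971 is a Thursday.
From Oct 7, 1971 to Apr 22, 1972 is 199 days inclusive.
199 = 7 × 28 + 3, so there are 28 full weeks plus 3 extra days.
Each full week contributes 5 weekdays (Mon–Fri): 28 × 5 = 140.
The 3 extra days are Thursday, Friday, Saturday — 2 of them qualify.
Total: 140 + 2 = 142.
Holidays: Oct 21, 1971 (Thu); Jan 13, 1972 (Thu); Feb 9, 1972 (Wed).
All 3 holidays fall on weekdays, so subtract 3.
Business days: 142 − 3 = 139.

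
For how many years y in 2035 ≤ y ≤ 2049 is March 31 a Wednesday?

2

Day of week of March 31 in each year:
2035: Sat, 2036: Mon, 2037: Tue, 2038: Wed ✓, 2039: Thu, 2040: Sat, 2041: Sun, 2042: Mon, 2043: Tue, 2044: Thu, 2045: Fri, 2046: Sat, 2047: Sun, 2048: Tue, 2049: Wed ✓
Wednesdays: 2038, 2049.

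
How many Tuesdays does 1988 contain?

1 January 1988 is a Friday.
From 1 January 1988 to 31 December 1988 is 366 days inclusive.
366 = 7 × 52 + 2, so there are 52 full weeks plus 2 extra days.
Each full week contributes one Tuesday: 52 so far.
The 2 extra days are Fri, Sat — none qualify.
Total: 52 + 0 = 52.

52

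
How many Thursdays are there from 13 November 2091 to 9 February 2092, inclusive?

13 Thursdays

13 November 2091 is a Tuesday.
From 13 November 2091 to 9 February 2092 is 89 days inclusive.
89 = 7 × 12 + 5, so there are 12 full weeks plus 5 extra days.
Each full week contributes one Thursday: 12 so far.
The 5 extra days are Tuesday, Wednesday, Thursday, Friday, Saturday — 1 of them qualifies.
Total: 12 + 1 = 13.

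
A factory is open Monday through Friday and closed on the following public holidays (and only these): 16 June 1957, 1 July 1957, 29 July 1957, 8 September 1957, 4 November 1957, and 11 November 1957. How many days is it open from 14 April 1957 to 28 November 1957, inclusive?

160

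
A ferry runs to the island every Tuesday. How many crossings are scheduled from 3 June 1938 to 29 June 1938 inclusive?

4 Tuesdays

3 June 1938 is a Friday.
That's 27 days from start to end, counting both.
27 = 7 × 3 + 6, so there are 3 full weeks plus 6 extra days.
Each full week contributes one Tuesday: 3 so far.
The 6 extra days are Friday, Saturday, Sunday, Monday, Tuesday, Wednesday — 1 of them qualifies.
Total: 3 + 1 = 4.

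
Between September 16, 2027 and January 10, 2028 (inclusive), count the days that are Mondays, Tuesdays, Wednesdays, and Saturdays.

66

September 16, 2027 is a Thursday.
From September 16, 2027 to January 10, 2028 is 117 days inclusive.
117 = 7 × 16 + 5, so there are 16 full weeks plus 5 extra days.
Each full week contributes 4 days from the set (Mon, Tue, Wed, Sat): 16 × 4 = 64.
The 5 extra days are Thursday, Friday, Saturday, Sunday, Monday — 2 of them qualify.
Total: 64 + 2 = 66.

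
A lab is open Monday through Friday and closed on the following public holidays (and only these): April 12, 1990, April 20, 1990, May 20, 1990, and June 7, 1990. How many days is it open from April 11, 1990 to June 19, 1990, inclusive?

47 business days

April 11, 1990 is a Wednesday.
That's 70 days from start to end, counting both.
70 = 7 × 10, so the span is exactly 10 full weeks.
Each full week contributes 5 weekdays (Mon–Fri): 10 × 5 = 50.
Holidays: April 12, 1990 (Thu); April 20, 1990 (Fri); May 20, 1990 (Sun); June 7, 1990 (Thu).
3 of the 4 holidays fall on weekdays; the rest are weekends and were already excluded.
Business days: 50 − 3 = 47.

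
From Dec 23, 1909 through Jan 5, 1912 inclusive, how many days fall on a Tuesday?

106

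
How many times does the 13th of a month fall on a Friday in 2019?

The 13th falls on a Friday when the month's 13th has weekday Fri.
Jan 13 is Sun; Feb 13 is Wed; Mar 13 is Wed; Apr 13 is Sat; May 13 is Mon; Jun 13 is Thu; Jul 13 is Sat; Aug 13 is Tue; Sep 13 is Fri ✓; Oct 13 is Sun; Nov 13 is Wed; Dec 13 is Fri ✓.
Friday the 13ths: Sep, Dec.

2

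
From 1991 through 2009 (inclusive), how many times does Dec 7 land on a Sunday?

3

Day of week of December 7 in each year:
1991: Sat, 1992: Mon, 1993: Tue, 1994: Wed, 1995: Thu, 1996: Sat, 1997: Sun ✓, 1998: Mon, 1999: Tue, 2000: Thu, 2001: Fri, 2002: Sat, 2003: Sun ✓, 2004: Tue, 2005: Wed, 2006: Thu, 2007: Fri, 2008: Sun ✓, 2009: Mon
Sundays: 1997, 2003, 2008.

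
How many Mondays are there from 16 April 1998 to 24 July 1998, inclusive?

14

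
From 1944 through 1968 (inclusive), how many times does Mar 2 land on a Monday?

3

Day of week of March 2 in each year:
1944: Thu, 1945: Fri, 1946: Sat, 1947: Sun, 1948: Tue, 1949: Wed, 1950: Thu, 1951: Fri, 1952: Sun, 1953: Mon ✓, 1954: Tue, 1955: Wed, 1956: Fri, 1957: Sat, 1958: Sun, 1959: Mon ✓, 1960: Wed, 1961: Thu, 1962: Fri, 1963: Sat, 1964: Mon ✓, 1965: Tue, 1966: Wed, 1967: Thu, 1968: Sat
Mondays: 1953, 1959, 1964.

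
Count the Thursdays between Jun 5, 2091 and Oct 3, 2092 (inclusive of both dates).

Jun 5, 2091 is a Tuesday.
The range spans 487 days (inclusive of both endpoints).
487 = 7 × 69 + 4, so there are 69 full weeks plus 4 extra days.
Each full week contributes one Thursday: 69 so far.
The 4 extra days are Tue, Wed, Thu, Fri — 1 of them qualifies.
Total: 69 + 1 = 70.

70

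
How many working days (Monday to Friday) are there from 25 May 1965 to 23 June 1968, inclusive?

25 May 1965 is a Tuesday.
That's 1126 days from start to end, counting both.
1126 = 7 × 160 + 6, so there are 160 full weeks plus 6 extra days.
Each full week contributes 5 weekdays (Mon–Fri): 160 × 5 = 800.
The 6 extra days are Tuesday, Wednesday, Thursday, Friday, Saturday, Sunday — 4 of them qualify.
Total: 800 + 4 = 804.

804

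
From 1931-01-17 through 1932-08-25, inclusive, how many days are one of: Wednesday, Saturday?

1931-01-17 is a Saturday.
The range spans 587 days (inclusive of both endpoints).
587 = 7 × 83 + 6, so there are 83 full weeks plus 6 extra days.
Each full week contributes 2 days from the set (Wed, Sat): 83 × 2 = 166.
The 6 extra days are Saturday, Sunday, Monday, Tuesday, Wednesday, Thursday — 2 of them qualify.
Total: 166 + 2 = 168.

168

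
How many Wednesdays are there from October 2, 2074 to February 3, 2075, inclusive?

18 Wednesdays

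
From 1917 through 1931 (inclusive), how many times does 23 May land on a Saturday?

2

Day of week of May 23 in each year:
1917: Wed, 1918: Thu, 1919: Fri, 1920: Sun, 1921: Mon, 1922: Tue, 1923: Wed, 1924: Fri, 1925: Sat ✓, 1926: Sun, 1927: Mon, 1928: Wed, 1929: Thu, 1930: Fri, 1931: Sat ✓
Saturdays: 1925, 1931.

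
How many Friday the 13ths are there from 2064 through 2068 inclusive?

9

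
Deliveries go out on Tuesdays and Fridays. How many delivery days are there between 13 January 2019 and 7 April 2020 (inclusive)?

129

13 January 2019 is a Sunday.
That's 451 days from start to end, counting both.
451 = 7 × 64 + 3, so there are 64 full weeks plus 3 extra days.
Each full week contributes 2 days from the set (Tue, Fri): 64 × 2 = 128.
The 3 extra days are Sun, Mon, Tue — 1 of them qualifies.
Total: 128 + 1 = 129.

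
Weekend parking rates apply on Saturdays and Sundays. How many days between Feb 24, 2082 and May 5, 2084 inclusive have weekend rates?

Feb 24, 2082 is a Tuesday.
The range spans 802 days (inclusive of both endpoints).
802 = 7 × 114 + 4, so there are 114 full weeks plus 4 extra days.
Each full week contributes 2 weekend days (Sat, Sun): 114 × 2 = 228.
The 4 extra days are Tuesday, Wednesday, Thursday, Friday — none qualify.
Total: 228 + 0 = 228.

228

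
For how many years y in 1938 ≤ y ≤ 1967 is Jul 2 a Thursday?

Day of week of July 2 in each year:
1938: Sat, 1939: Sun, 1940: Tue, 1941: Wed, 1942: Thu ✓, 1943: Fri, 1944: Sun, 1945: Mon, 1946: Tue, 1947: Wed, 1948: Fri, 1949: Sat, 1950: Sun, 1951: Mon, 1952: Wed, 1953: Thu ✓, 1954: Fri, 1955: Sat, 1956: Mon, 1957: Tue, 1958: Wed, 1959: Thu ✓, 1960: Sat, 1961: Sun, 1962: Mon, 1963: Tue, 1964: Thu ✓, 1965: Fri, 1966: Sat, 1967: Sun
Thursdays: 1942, 1953, 1959, 1964.

4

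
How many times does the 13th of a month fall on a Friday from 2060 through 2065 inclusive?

11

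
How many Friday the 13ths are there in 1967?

2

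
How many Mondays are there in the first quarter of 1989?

13

1989-01-01 is a Sunday.
That's 90 days from start to end, counting both.
90 = 7 × 12 + 6, so there are 12 full weeks plus 6 extra days.
Each full week contributes one Monday: 12 so far.
The 6 extra days are Sun, Mon, Tue, Wed, Thu, Fri — 1 of them qualifies.
Total: 12 + 1 = 13.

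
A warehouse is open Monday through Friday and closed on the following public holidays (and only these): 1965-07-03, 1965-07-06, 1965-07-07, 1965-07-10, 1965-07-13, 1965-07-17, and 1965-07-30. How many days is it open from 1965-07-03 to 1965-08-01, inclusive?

16

1965-07-03 is a Saturday.
That's 30 days from start to end, counting both.
30 = 7 × 4 + 2, so there are 4 full weeks plus 2 extra days.
Each full week contributes 5 weekdays (Mon–Fri): 4 × 5 = 20.
The 2 extra days are Sat, Sun — none qualify.
Total: 20 + 0 = 20.
Holidays: 1965-07-03 (Sat); 1965-07-06 (Tue); 1965-07-07 (Wed); 1965-07-10 (Sat); 1965-07-13 (Tue); 1965-07-17 (Sat); 1965-07-30 (Fri).
4 of the 7 holidays fall on weekdays; the rest are weekends and were already excluded.
Business days: 20 − 4 = 16.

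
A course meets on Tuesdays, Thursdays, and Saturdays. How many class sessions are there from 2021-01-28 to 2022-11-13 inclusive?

281

2021-01-28 is a Thursday.
From 2021-01-28 to 2022-11-13 is 655 days inclusive.
655 = 7 × 93 + 4, so there are 93 full weeks plus 4 extra days.
Each full week contributes 3 days from the set (Tue, Thu, Sat): 93 × 3 = 279.
The 4 extra days are Thu, Fri, Sat, Sun — 2 of them qualify.
Total: 279 + 2 = 281.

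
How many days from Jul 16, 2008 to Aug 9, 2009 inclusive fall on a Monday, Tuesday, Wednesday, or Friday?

222

Jul 16, 2008 is a Wednesday.
From Jul 16, 2008 to Aug 9, 2009 is 390 days inclusive.
390 = 7 × 55 + 5, so there are 55 full weeks plus 5 extra days.
Each full week contributes 4 days from the set (Mon, Tue, Wed, Fri): 55 × 4 = 220.
The 5 extra days are Wednesday, Thursday, Friday, Saturday, Sunday — 2 of them qualify.
Total: 220 + 2 = 222.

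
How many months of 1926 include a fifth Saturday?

A month has five Saturdays exactly when Saturday falls within its first (length − 28) days.
Jan: 31 days, starts Fri → 5 of Fri, Sat, Sun ✓
Feb: 28 days, starts Mon → 5 of (none)
Mar: 31 days, starts Mon → 5 of Mon, Tue, Wed
Apr: 30 days, starts Thu → 5 of Thu, Fri
May: 31 days, starts Sat → 5 of Sat, Sun, Mon ✓
Jun: 30 days, starts Tue → 5 of Tue, Wed
Jul: 31 days, starts Thu → 5 of Thu, Fri, Sat ✓
Aug: 31 days, starts Sun → 5 of Sun, Mon, Tue
Sep: 30 days, starts Wed → 5 of Wed, Thu
Oct: 31 days, starts Fri → 5 of Fri, Sat, Sun ✓
Nov: 30 days, starts Mon → 5 of Mon, Tue
Dec: 31 days, starts Wed → 5 of Wed, Thu, Fri
Months with five Saturdays: Jan, May, Jul, Oct.

4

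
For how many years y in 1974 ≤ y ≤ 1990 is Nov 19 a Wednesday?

3

Day of week of November 19 in each year:
1974: Tue, 1975: Wed ✓, 1976: Fri, 1977: Sat, 1978: Sun, 1979: Mon, 1980: Wed ✓, 1981: Thu, 1982: Fri, 1983: Sat, 1984: Mon, 1985: Tue, 1986: Wed ✓, 1987: Thu, 1988: Sat, 1989: Sun, 1990: Mon
Wednesdays: 1975, 1980, 1986.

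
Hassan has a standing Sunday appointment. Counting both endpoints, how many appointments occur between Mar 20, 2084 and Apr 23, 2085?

57 Sundays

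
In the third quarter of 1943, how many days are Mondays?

13

Jul 1, 1943 is a Thursday.
From Jul 1, 1943 to Sep 30, 1943 is 92 days inclusive.
92 = 7 × 13 + 1, so there are 13 full weeks plus 1 extra day.
Each full week contributes one Monday: 13 so far.
The 1 extra day is Thu — none qualify.
Total: 13 + 0 = 13.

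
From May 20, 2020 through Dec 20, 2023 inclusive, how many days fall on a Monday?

May 20, 2020 is a Wednesday.
That's 1310 days from start to end, counting both.
1310 = 7 × 187 + 1, so there are 187 full weeks plus 1 extra day.
Each full week contributes one Monday: 187 so far.
The 1 extra day is Wednesday — none qualify.
Total: 187 + 0 = 187.

187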